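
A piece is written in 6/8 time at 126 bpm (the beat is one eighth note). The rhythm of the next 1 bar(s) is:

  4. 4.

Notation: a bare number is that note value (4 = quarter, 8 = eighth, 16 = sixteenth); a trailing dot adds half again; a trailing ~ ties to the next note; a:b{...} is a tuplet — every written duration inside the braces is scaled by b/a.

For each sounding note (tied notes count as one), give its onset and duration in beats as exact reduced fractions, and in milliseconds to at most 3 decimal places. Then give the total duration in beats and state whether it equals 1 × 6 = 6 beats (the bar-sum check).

1) 0.0ms=0b +1428.571ms=3b
2) 1428.571ms=3b +1428.571ms=3b
Σ=6b of 6 (126bpm 6/8) — PASS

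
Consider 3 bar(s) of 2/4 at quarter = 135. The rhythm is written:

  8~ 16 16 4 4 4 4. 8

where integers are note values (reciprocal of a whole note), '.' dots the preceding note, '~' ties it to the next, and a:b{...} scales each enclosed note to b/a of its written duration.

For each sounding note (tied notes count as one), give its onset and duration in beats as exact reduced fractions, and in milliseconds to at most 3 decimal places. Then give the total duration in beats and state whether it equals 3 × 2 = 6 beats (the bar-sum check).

1) 0.0ms=0b +333.333ms=3/4b
2) 333.333ms=3/4b +111.111ms=1/4b
3) 444.444ms=1b +444.444ms=1b
4) 888.889ms=2b +444.444ms=1b
5) 1333.333ms=3b +444.444ms=1b
6) 1777.778ms=4b +666.667ms=3/2b
7) 2444.444ms=11/2b +222.222ms=1/2b
Σ=6b of 6 (135bpm 2/4) — PASS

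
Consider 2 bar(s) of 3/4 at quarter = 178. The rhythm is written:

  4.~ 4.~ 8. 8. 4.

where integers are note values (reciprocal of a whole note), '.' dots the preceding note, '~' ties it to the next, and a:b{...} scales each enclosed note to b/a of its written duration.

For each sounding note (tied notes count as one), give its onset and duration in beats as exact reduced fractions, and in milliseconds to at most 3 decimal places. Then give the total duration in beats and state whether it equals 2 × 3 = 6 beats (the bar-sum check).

1) 0.0ms=0b +1264.045ms=15/4b
2) 1264.045ms=15/4b +252.809ms=3/4b
3) 1516.854ms=9/2b +505.618ms=3/2b
Σ=6b of 6 (178bpm 3/4) — PASS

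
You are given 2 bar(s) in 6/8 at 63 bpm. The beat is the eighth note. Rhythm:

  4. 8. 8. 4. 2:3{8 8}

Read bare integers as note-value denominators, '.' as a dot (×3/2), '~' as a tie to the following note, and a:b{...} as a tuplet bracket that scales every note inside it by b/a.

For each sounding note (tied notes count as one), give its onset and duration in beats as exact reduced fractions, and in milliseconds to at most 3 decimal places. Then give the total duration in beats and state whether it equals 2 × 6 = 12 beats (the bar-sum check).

1) 0.0ms=0b +2857.143ms=3b
2) 2857.143ms=3b +1428.571ms=3/2b
3) 4285.714ms=9/2b +1428.571ms=3/2b
4) 5714.286ms=6b +2857.143ms=3b
5) 8571.429ms=9b +1428.571ms=3/2b
6) 10000.0ms=21/2b +1428.571ms=3/2b
Σ=12b of 12 (63bpm 6/8) — PASS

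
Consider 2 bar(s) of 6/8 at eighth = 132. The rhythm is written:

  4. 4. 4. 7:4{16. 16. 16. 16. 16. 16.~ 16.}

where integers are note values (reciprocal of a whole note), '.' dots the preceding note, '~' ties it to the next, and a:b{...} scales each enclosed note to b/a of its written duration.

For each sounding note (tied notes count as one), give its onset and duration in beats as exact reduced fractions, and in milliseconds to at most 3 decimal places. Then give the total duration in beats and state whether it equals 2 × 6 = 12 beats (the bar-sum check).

1) 0.0ms=0b +1363.636ms=3b
2) 1363.636ms=3b +1363.636ms=3b
3) 2727.273ms=6b +1363.636ms=3b
4) 4090.909ms=9b +194.805ms=3/7b
5) 4285.714ms=66/7b +194.805ms=3/7b
6) 4480.519ms=69/7b +194.805ms=3/7b
7) 4675.325ms=72/7b +194.805ms=3/7b
8) 4870.13ms=75/7b +194.805ms=3/7b
9) 5064.935ms=78/7b +389.61ms=6/7b
Σ=12b of 12 (132bpm 6/8) — PASS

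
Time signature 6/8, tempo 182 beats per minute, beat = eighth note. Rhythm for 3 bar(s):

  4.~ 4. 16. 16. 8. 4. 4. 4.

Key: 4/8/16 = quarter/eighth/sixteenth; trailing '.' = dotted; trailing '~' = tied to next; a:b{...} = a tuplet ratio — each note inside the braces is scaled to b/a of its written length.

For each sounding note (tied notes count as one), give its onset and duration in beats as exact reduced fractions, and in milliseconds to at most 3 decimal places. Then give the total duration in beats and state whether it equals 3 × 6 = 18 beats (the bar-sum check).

1) 0.0ms=0b +1978.022ms=6b
2) 1978.022ms=6b +247.253ms=3/4b
3) 2225.275ms=27/4b +247.253ms=3/4b
4) 2472.527ms=15/2b +494.505ms=3/2b
5) 2967.033ms=9b +989.011ms=3b
6) 3956.044ms=12b +989.011ms=3b
7) 4945.055ms=15b +989.011ms=3b
Σ=18b of 18 (182bpm 6/8) — PASS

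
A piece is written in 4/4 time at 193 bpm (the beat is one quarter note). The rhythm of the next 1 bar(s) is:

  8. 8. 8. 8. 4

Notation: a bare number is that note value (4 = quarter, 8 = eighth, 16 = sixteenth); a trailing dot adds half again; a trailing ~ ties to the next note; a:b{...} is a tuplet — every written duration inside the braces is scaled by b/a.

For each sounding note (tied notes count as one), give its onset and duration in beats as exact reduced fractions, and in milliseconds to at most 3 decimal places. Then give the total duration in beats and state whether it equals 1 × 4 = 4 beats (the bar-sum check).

1) 0.0ms=0b +233.161ms=3/4b
2) 233.161ms=3/4b +233.161ms=3/4b
3) 466.321ms=3/2b +233.161ms=3/4b
4) 699.482ms=9/4b +233.161ms=3/4b
5) 932.642ms=3b +310.881ms=1b
Σ=4b of 4 (193bpm 4/4) — PASS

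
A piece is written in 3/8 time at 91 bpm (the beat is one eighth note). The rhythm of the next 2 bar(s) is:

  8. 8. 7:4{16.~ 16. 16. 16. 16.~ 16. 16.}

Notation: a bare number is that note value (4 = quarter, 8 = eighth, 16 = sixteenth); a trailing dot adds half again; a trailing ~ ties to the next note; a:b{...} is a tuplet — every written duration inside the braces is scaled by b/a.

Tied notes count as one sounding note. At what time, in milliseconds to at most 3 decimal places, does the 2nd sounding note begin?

note 2 onset = 3/2b = 989.011ms

1. 0.0ms @ 0 + 989.011ms (3/2)
2. 989.011ms @ 3/2 + 989.011ms (3/2)
3. 1978.022ms @ 3 + 565.149ms (6/7)
4. 2543.171ms @ 27/7 + 282.575ms (3/7)
5. 2825.746ms @ 30/7 + 282.575ms (3/7)
6. 3108.32ms @ 33/7 + 565.149ms (6/7)
7. 3673.469ms @ 39/7 + 282.575ms (3/7)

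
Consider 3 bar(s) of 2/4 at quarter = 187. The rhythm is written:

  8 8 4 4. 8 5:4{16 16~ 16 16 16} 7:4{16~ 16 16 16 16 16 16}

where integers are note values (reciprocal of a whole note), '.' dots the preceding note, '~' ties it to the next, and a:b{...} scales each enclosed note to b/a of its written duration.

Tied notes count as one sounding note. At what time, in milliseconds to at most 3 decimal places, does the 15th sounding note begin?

note 15 onset = 41/7b = 1879.297ms

1. 0.0ms @ 0 + 160.428ms (1/2)
2. 160.428ms @ 1/2 + 160.428ms (1/2)
3. 320.856ms @ 1 + 320.856ms (1)
4. 641.711ms @ 2 + 481.283ms (3/2)
5. 1122.995ms @ 7/2 + 160.428ms (1/2)
6. 1283.422ms @ 4 + 64.171ms (1/5)
7. 1347.594ms @ 21/5 + 128.342ms (2/5)
8. 1475.936ms @ 23/5 + 64.171ms (1/5)
9. 1540.107ms @ 24/5 + 64.171ms (1/5)
10. 1604.278ms @ 5 + 91.673ms (2/7)
11. 1695.951ms @ 37/7 + 45.837ms (1/7)
12. 1741.788ms @ 38/7 + 45.837ms (1/7)
13. 1787.624ms @ 39/7 + 45.837ms (1/7)
14. 1833.461ms @ 40/7 + 45.837ms (1/7)
15. 1879.297ms @ 41/7 + 45.837ms (1/7)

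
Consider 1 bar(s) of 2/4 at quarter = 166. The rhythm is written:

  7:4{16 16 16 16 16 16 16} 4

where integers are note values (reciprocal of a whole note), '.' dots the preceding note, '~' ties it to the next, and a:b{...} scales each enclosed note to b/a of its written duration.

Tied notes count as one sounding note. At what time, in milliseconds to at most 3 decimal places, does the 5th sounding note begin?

1. 0.0ms @ 0 + 51.635ms (1/7)
2. 51.635ms @ 1/7 + 51.635ms (1/7)
3. 103.27ms @ 2/7 + 51.635ms (1/7)
4. 154.905ms @ 3/7 + 51.635ms (1/7)
5. 206.54ms @ 4/7 + 51.635ms (1/7)
6. 258.176ms @ 5/7 + 51.635ms (1/7)
7. 309.811ms @ 6/7 + 51.635ms (1/7)
8. 361.446ms @ 1 + 361.446ms (1)

note 5 onset = 4/7b = 206.54ms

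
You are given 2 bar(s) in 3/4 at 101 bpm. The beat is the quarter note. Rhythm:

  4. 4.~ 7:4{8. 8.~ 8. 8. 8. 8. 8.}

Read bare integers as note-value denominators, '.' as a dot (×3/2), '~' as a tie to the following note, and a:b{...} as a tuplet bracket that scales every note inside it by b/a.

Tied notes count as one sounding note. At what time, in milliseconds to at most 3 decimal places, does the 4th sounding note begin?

1. 0.0ms @ 0 + 891.089ms (3/2)
2. 891.089ms @ 3/2 + 1145.686ms (27/14)
3. 2036.775ms @ 24/7 + 509.194ms (6/7)
4. 2545.969ms @ 30/7 + 254.597ms (3/7)
5. 2800.566ms @ 33/7 + 254.597ms (3/7)
6. 3055.163ms @ 36/7 + 254.597ms (3/7)
7. 3309.76ms @ 39/7 + 254.597ms (3/7)

note 4 onset = 30/7b = 2545.969ms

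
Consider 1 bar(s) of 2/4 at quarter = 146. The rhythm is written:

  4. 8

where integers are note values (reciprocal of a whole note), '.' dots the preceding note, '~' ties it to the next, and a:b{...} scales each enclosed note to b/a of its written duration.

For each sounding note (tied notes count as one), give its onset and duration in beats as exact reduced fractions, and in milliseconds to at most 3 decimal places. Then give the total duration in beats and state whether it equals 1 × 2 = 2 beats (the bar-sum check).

1) 0.0ms=0b +616.438ms=3/2b
2) 616.438ms=3/2b +205.479ms=1/2b
Σ=2b of 2 (146bpm 2/4) — PASS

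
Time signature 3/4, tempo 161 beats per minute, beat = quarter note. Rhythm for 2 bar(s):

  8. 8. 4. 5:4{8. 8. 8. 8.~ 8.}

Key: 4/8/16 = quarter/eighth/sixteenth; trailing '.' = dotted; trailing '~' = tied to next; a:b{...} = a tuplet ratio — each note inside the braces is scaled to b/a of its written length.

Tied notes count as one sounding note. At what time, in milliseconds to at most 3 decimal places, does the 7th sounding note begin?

note 7 onset = 24/5b = 1788.82ms

1. 0.0ms @ 0 + 279.503ms (3/4)
2. 279.503ms @ 3/4 + 279.503ms (3/4)
3. 559.006ms @ 3/2 + 559.006ms (3/2)
4. 1118.012ms @ 3 + 223.602ms (3/5)
5. 1341.615ms @ 18/5 + 223.602ms (3/5)
6. 1565.217ms @ 21/5 + 223.602ms (3/5)
7. 1788.82ms @ 24/5 + 447.205ms (6/5)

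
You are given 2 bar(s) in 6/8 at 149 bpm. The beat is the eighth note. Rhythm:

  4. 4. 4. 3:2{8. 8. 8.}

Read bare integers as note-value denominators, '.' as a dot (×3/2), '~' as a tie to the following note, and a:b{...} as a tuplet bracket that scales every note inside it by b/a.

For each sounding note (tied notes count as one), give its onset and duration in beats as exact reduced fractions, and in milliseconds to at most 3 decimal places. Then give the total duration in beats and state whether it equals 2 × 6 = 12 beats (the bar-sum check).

1) 0.0ms=0b +1208.054ms=3b
2) 1208.054ms=3b +1208.054ms=3b
3) 2416.107ms=6b +1208.054ms=3b
4) 3624.161ms=9b +402.685ms=1b
5) 4026.846ms=10b +402.685ms=1b
6) 4429.53ms=11b +402.685ms=1b
Σ=12b of 12 (149bpm 6/8) — PASS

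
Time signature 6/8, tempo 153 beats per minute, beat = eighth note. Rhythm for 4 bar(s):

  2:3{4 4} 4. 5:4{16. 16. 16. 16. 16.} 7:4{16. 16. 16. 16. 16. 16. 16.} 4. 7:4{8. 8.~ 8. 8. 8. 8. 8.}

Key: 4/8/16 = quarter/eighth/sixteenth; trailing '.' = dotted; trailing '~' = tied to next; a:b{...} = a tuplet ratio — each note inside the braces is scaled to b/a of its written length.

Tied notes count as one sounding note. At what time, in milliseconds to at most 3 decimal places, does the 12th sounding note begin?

note 12 onset = 93/7b = 5210.084ms

1. 0.0ms @ 0 + 1176.471ms (3)
2. 1176.471ms @ 3 + 1176.471ms (3)
3. 2352.941ms @ 6 + 1176.471ms (3)
4. 3529.412ms @ 9 + 235.294ms (3/5)
5. 3764.706ms @ 48/5 + 235.294ms (3/5)
6. 4000.0ms @ 51/5 + 235.294ms (3/5)
7. 4235.294ms @ 54/5 + 235.294ms (3/5)
8. 4470.588ms @ 57/5 + 235.294ms (3/5)
9. 4705.882ms @ 12 + 168.067ms (3/7)
10. 4873.95ms @ 87/7 + 168.067ms (3/7)
11. 5042.017ms @ 90/7 + 168.067ms (3/7)
12. 5210.084ms @ 93/7 + 168.067ms (3/7)
13. 5378.151ms @ 96/7 + 168.067ms (3/7)
14. 5546.218ms @ 99/7 + 168.067ms (3/7)
15. 5714.286ms @ 102/7 + 168.067ms (3/7)
16. 5882.353ms @ 15 + 1176.471ms (3)
17. 7058.824ms @ 18 + 336.134ms (6/7)
18. 7394.958ms @ 132/7 + 672.269ms (12/7)
19. 8067.227ms @ 144/7 + 336.134ms (6/7)
20. 8403.361ms @ 150/7 + 336.134ms (6/7)
21. 8739.496ms @ 156/7 + 336.134ms (6/7)
22. 9075.63ms @ 162/7 + 336.134ms (6/7)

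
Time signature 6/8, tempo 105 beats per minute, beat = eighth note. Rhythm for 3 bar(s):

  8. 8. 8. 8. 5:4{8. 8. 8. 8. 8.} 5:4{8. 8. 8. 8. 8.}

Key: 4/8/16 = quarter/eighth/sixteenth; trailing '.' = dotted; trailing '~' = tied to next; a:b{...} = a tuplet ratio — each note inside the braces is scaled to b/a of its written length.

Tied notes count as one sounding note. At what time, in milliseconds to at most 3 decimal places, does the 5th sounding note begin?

1. 0.0ms @ 0 + 857.143ms (3/2)
2. 857.143ms @ 3/2 + 857.143ms (3/2)
3. 1714.286ms @ 3 + 857.143ms (3/2)
4. 2571.429ms @ 9/2 + 857.143ms (3/2)
5. 3428.571ms @ 6 + 685.714ms (6/5)
6. 4114.286ms @ 36/5 + 685.714ms (6/5)
7. 4800.0ms @ 42/5 + 685.714ms (6/5)
8. 5485.714ms @ 48/5 + 685.714ms (6/5)
9. 6171.429ms @ 54/5 + 685.714ms (6/5)
10. 6857.143ms @ 12 + 685.714ms (6/5)
11. 7542.857ms @ 66/5 + 685.714ms (6/5)
12. 8228.571ms @ 72/5 + 685.714ms (6/5)
13. 8914.286ms @ 78/5 + 685.714ms (6/5)
14. 9600.0ms @ 84/5 + 685.714ms (6/5)

note 5 onset = 6b = 3428.571ms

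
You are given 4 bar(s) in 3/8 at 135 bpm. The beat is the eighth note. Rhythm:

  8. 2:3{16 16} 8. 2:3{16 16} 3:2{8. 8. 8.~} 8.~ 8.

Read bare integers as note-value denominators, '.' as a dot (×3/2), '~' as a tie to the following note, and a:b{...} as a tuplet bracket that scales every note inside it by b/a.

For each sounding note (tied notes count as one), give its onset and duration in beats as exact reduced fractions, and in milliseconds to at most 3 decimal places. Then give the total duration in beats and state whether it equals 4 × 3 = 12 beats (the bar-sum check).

1) 0.0ms=0b +666.667ms=3/2b
2) 666.667ms=3/2b +333.333ms=3/4b
3) 1000.0ms=9/4b +333.333ms=3/4b
4) 1333.333ms=3b +666.667ms=3/2b
5) 2000.0ms=9/2b +333.333ms=3/4b
6) 2333.333ms=21/4b +333.333ms=3/4b
7) 2666.667ms=6b +444.444ms=1b
8) 3111.111ms=7b +444.444ms=1b
9) 3555.556ms=8b +1777.778ms=4b
Σ=12b of 12 (135bpm 3/8) — PASS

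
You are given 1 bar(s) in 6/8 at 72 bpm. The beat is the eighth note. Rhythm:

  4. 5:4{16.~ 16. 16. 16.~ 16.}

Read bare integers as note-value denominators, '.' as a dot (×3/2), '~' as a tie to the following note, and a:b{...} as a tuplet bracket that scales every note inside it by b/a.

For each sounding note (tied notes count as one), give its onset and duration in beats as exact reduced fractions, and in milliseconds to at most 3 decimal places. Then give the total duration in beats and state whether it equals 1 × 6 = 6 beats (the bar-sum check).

1) 0.0ms=0b +2500.0ms=3b
2) 2500.0ms=3b +1000.0ms=6/5b
3) 3500.0ms=21/5b +500.0ms=3/5b
4) 4000.0ms=24/5b +1000.0ms=6/5b
Σ=6b of 6 (72bpm 6/8) — PASS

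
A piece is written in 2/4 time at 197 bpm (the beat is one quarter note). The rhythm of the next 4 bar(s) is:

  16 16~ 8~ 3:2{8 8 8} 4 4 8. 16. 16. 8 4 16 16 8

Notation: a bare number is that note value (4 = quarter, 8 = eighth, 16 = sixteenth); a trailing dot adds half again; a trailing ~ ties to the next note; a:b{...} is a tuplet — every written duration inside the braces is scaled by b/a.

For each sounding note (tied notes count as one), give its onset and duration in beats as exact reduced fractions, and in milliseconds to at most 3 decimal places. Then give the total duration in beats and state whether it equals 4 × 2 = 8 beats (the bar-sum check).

1) 0.0ms=0b +76.142ms=1/4b
2) 76.142ms=1/4b +329.949ms=13/12b
3) 406.091ms=4/3b +101.523ms=1/3b
4) 507.614ms=5/3b +101.523ms=1/3b
5) 609.137ms=2b +304.569ms=1b
6) 913.706ms=3b +304.569ms=1b
7) 1218.274ms=4b +228.426ms=3/4b
8) 1446.701ms=19/4b +114.213ms=3/8b
9) 1560.914ms=41/8b +114.213ms=3/8b
10) 1675.127ms=11/2b +152.284ms=1/2b
11) 1827.411ms=6b +304.569ms=1b
12) 2131.98ms=7b +76.142ms=1/4b
13) 2208.122ms=29/4b +76.142ms=1/4b
14) 2284.264ms=15/2b +152.284ms=1/2b
Σ=8b of 8 (197bpm 2/4) — PASS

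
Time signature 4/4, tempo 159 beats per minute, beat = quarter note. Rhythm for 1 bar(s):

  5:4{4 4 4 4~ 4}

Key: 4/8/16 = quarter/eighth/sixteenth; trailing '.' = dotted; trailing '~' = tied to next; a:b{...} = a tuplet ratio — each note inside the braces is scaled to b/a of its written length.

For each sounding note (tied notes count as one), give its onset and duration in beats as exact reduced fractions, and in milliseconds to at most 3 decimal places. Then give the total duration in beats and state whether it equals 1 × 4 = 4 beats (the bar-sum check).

1) 0.0ms=0b +301.887ms=4/5b
2) 301.887ms=4/5b +301.887ms=4/5b
3) 603.774ms=8/5b +301.887ms=4/5b
4) 905.66ms=12/5b +603.774ms=8/5b
Σ=4b of 4 (159bpm 4/4) — PASS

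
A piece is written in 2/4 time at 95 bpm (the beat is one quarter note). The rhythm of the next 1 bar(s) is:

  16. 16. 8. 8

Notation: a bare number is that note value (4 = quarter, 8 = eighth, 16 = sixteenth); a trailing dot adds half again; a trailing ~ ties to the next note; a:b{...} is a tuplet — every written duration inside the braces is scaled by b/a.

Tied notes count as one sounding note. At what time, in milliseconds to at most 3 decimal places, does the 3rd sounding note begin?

1. 0.0ms @ 0 + 236.842ms (3/8)
2. 236.842ms @ 3/8 + 236.842ms (3/8)
3. 473.684ms @ 3/4 + 473.684ms (3/4)
4. 947.368ms @ 3/2 + 315.789ms (1/2)

note 3 onset = 3/4b = 473.684ms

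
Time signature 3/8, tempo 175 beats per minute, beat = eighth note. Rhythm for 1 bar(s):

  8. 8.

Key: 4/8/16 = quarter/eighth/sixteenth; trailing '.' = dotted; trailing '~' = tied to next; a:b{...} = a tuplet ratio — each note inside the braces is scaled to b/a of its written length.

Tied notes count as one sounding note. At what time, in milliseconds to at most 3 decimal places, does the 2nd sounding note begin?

note 2 onset = 3/2b = 514.286ms

1. 0.0ms @ 0 + 514.286ms (3/2)
2. 514.286ms @ 3/2 + 514.286ms (3/2)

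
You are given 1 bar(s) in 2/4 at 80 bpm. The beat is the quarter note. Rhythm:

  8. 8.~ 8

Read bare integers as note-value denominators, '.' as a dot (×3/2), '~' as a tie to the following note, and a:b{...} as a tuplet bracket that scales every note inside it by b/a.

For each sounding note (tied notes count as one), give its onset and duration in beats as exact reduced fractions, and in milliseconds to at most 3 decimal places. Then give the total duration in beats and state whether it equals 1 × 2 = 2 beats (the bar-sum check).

1) 0.0ms=0b +562.5ms=3/4b
2) 562.5ms=3/4b +937.5ms=5/4b
Σ=2b of 2 (80bpm 2/4) — PASS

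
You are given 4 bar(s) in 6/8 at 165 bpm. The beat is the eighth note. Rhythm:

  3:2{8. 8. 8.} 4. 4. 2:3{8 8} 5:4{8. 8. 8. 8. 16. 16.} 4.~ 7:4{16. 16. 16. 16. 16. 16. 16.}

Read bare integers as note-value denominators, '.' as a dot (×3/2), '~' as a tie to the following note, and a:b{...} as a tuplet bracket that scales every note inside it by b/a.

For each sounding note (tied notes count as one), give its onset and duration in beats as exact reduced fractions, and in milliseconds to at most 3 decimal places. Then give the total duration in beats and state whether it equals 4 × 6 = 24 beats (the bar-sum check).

1) 0.0ms=0b +363.636ms=1b
2) 363.636ms=1b +363.636ms=1b
3) 727.273ms=2b +363.636ms=1b
4) 1090.909ms=3b +1090.909ms=3b
5) 2181.818ms=6b +1090.909ms=3b
6) 3272.727ms=9b +545.455ms=3/2b
7) 3818.182ms=21/2b +545.455ms=3/2b
8) 4363.636ms=12b +436.364ms=6/5b
9) 4800.0ms=66/5b +436.364ms=6/5b
10) 5236.364ms=72/5b +436.364ms=6/5b
11) 5672.727ms=78/5b +436.364ms=6/5b
12) 6109.091ms=84/5b +218.182ms=3/5b
13) 6327.273ms=87/5b +218.182ms=3/5b
14) 6545.455ms=18b +1246.753ms=24/7b
15) 7792.208ms=150/7b +155.844ms=3/7b
16) 7948.052ms=153/7b +155.844ms=3/7b
17) 8103.896ms=156/7b +155.844ms=3/7b
18) 8259.74ms=159/7b +155.844ms=3/7b
19) 8415.584ms=162/7b +155.844ms=3/7b
20) 8571.429ms=165/7b +155.844ms=3/7b
Σ=24b of 24 (165bpm 6/8) — PASS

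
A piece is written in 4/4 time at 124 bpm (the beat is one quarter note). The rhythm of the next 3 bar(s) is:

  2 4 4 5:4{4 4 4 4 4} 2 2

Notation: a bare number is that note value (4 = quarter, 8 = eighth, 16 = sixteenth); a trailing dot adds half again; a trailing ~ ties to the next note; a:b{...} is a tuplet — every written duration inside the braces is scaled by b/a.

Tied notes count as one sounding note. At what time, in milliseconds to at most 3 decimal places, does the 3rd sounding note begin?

1. 0.0ms @ 0 + 967.742ms (2)
2. 967.742ms @ 2 + 483.871ms (1)
3. 1451.613ms @ 3 + 483.871ms (1)
4. 1935.484ms @ 4 + 387.097ms (4/5)
5. 2322.581ms @ 24/5 + 387.097ms (4/5)
6. 2709.677ms @ 28/5 + 387.097ms (4/5)
7. 3096.774ms @ 32/5 + 387.097ms (4/5)
8. 3483.871ms @ 36/5 + 387.097ms (4/5)
9. 3870.968ms @ 8 + 967.742ms (2)
10. 4838.71ms @ 10 + 967.742ms (2)

note 3 onset = 3b = 1451.613ms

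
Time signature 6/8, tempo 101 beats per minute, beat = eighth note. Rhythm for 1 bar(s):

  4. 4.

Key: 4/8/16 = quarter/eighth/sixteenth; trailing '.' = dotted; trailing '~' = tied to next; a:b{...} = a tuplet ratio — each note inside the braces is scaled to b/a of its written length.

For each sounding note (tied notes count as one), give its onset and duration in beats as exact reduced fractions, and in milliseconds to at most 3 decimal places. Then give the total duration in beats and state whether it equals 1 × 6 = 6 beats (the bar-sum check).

1) 0.0ms=0b +1782.178ms=3b
2) 1782.178ms=3b +1782.178ms=3b
Σ=6b of 6 (101bpm 6/8) — PASS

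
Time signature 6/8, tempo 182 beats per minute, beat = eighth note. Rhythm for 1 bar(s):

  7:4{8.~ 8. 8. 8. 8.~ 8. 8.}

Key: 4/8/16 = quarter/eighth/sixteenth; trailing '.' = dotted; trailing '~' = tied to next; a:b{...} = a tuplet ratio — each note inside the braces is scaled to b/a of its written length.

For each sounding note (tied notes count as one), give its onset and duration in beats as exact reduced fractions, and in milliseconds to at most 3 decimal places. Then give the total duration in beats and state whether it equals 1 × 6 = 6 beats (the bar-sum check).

1) 0.0ms=0b +565.149ms=12/7b
2) 565.149ms=12/7b +282.575ms=6/7b
3) 847.724ms=18/7b +282.575ms=6/7b
4) 1130.298ms=24/7b +565.149ms=12/7b
5) 1695.447ms=36/7b +282.575ms=6/7b
Σ=6b of 6 (182bpm 6/8) — PASS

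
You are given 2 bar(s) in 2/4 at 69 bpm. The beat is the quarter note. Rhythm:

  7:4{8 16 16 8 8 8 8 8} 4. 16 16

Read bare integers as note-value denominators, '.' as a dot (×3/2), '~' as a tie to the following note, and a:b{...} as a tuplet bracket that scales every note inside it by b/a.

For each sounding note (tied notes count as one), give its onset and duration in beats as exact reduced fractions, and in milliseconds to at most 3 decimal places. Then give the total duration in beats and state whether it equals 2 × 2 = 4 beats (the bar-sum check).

1) 0.0ms=0b +248.447ms=2/7b
2) 248.447ms=2/7b +124.224ms=1/7b
3) 372.671ms=3/7b +124.224ms=1/7b
4) 496.894ms=4/7b +248.447ms=2/7b
5) 745.342ms=6/7b +248.447ms=2/7b
6) 993.789ms=8/7b +248.447ms=2/7b
7) 1242.236ms=10/7b +248.447ms=2/7b
8) 1490.683ms=12/7b +248.447ms=2/7b
9) 1739.13ms=2b +1304.348ms=3/2b
10) 3043.478ms=7/2b +217.391ms=1/4b
11) 3260.87ms=15/4b +217.391ms=1/4b
Σ=4b of 4 (69bpm 2/4) — PASS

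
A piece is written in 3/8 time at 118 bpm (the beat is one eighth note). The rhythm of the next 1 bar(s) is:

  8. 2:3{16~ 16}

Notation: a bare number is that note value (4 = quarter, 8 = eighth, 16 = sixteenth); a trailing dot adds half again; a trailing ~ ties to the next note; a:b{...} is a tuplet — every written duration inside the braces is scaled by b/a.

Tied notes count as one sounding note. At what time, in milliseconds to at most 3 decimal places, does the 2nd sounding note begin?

1. 0.0ms @ 0 + 762.712ms (3/2)
2. 762.712ms @ 3/2 + 762.712ms (3/2)

note 2 onset = 3/2b = 762.712ms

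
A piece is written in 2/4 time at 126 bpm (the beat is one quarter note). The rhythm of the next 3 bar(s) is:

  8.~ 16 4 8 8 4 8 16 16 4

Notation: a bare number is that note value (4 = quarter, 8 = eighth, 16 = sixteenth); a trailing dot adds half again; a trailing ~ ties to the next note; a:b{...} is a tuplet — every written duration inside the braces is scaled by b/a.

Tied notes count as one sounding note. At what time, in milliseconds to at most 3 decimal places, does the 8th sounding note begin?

note 8 onset = 19/4b = 2261.905ms

1. 0.0ms @ 0 + 476.19ms (1)
2. 476.19ms @ 1 + 476.19ms (1)
3. 952.381ms @ 2 + 238.095ms (1/2)
4. 1190.476ms @ 5/2 + 238.095ms (1/2)
5. 1428.571ms @ 3 + 476.19ms (1)
6. 1904.762ms @ 4 + 238.095ms (1/2)
7. 2142.857ms @ 9/2 + 119.048ms (1/4)
8. 2261.905ms @ 19/4 + 119.048ms (1/4)
9. 2380.952ms @ 5 + 476.19ms (1)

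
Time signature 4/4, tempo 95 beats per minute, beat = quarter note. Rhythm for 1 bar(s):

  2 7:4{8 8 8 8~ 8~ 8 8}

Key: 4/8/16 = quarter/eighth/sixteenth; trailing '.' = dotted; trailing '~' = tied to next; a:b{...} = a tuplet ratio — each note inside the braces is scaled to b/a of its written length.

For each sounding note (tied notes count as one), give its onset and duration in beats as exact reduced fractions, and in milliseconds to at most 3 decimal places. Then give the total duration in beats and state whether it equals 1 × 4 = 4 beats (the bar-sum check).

1) 0.0ms=0b +1263.158ms=2b
2) 1263.158ms=2b +180.451ms=2/7b
3) 1443.609ms=16/7b +180.451ms=2/7b
4) 1624.06ms=18/7b +180.451ms=2/7b
5) 1804.511ms=20/7b +541.353ms=6/7b
6) 2345.865ms=26/7b +180.451ms=2/7b
Σ=4b of 4 (95bpm 4/4) — PASS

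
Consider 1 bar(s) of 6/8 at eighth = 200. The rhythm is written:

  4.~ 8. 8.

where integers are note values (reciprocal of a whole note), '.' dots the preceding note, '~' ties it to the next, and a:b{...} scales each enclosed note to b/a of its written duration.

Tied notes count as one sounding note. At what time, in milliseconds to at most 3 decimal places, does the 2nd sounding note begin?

1. 0.0ms @ 0 + 1350.0ms (9/2)
2. 1350.0ms @ 9/2 + 450.0ms (3/2)

note 2 onset = 9/2b = 1350.0ms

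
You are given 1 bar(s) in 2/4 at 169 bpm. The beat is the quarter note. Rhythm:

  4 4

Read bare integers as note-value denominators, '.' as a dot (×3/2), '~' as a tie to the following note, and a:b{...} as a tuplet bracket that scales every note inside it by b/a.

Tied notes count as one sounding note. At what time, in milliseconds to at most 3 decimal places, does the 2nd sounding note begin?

1. 0.0ms @ 0 + 355.03ms (1)
2. 355.03ms @ 1 + 355.03ms (1)

note 2 onset = 1b = 355.03ms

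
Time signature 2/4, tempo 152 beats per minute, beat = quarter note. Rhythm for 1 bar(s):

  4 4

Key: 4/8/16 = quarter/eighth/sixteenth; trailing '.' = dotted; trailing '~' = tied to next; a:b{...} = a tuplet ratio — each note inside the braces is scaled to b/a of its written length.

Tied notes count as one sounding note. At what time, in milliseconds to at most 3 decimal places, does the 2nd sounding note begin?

1. 0.0ms @ 0 + 394.737ms (1)
2. 394.737ms @ 1 + 394.737ms (1)

note 2 onset = 1b = 394.737ms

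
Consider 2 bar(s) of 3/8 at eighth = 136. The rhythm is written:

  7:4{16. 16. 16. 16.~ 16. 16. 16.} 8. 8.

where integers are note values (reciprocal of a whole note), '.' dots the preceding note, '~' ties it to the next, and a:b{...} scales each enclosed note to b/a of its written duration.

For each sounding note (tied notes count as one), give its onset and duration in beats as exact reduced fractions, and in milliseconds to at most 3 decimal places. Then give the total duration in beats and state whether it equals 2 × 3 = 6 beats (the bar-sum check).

1) 0.0ms=0b +189.076ms=3/7b
2) 189.076ms=3/7b +189.076ms=3/7b
3) 378.151ms=6/7b +189.076ms=3/7b
4) 567.227ms=9/7b +378.151ms=6/7b
5) 945.378ms=15/7b +189.076ms=3/7b
6) 1134.454ms=18/7b +189.076ms=3/7b
7) 1323.529ms=3b +661.765ms=3/2b
8) 1985.294ms=9/2b +661.765ms=3/2b
Σ=6b of 6 (136bpm 3/8) — PASS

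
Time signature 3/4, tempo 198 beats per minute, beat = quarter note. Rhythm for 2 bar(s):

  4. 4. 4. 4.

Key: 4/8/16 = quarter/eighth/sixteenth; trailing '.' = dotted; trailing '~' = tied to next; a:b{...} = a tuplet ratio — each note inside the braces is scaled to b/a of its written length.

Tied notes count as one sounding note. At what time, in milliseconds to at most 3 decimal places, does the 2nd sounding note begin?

1. 0.0ms @ 0 + 454.545ms (3/2)
2. 454.545ms @ 3/2 + 454.545ms (3/2)
3. 909.091ms @ 3 + 454.545ms (3/2)
4. 1363.636ms @ 9/2 + 454.545ms (3/2)

note 2 onset = 3/2b = 454.545ms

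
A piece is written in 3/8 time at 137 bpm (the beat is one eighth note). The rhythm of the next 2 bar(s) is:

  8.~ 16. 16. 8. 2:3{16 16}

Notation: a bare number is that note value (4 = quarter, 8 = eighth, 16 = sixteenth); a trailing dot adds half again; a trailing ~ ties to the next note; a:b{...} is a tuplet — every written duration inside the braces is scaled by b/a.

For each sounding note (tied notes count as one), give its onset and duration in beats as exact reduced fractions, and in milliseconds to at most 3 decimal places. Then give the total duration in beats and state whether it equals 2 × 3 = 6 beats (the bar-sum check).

1) 0.0ms=0b +985.401ms=9/4b
2) 985.401ms=9/4b +328.467ms=3/4b
3) 1313.869ms=3b +656.934ms=3/2b
4) 1970.803ms=9/2b +328.467ms=3/4b
5) 2299.27ms=21/4b +328.467ms=3/4b
Σ=6b of 6 (137bpm 3/8) — PASS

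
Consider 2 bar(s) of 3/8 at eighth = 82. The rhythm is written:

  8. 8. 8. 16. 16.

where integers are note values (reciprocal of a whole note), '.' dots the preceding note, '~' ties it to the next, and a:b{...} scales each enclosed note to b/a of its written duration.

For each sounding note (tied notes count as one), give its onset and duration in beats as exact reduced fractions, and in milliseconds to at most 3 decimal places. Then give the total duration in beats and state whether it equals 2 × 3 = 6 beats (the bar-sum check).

1) 0.0ms=0b +1097.561ms=3/2b
2) 1097.561ms=3/2b +1097.561ms=3/2b
3) 2195.122ms=3b +1097.561ms=3/2b
4) 3292.683ms=9/2b +548.78ms=3/4b
5) 3841.463ms=21/4b +548.78ms=3/4b
Σ=6b of 6 (82bpm 3/8) — PASS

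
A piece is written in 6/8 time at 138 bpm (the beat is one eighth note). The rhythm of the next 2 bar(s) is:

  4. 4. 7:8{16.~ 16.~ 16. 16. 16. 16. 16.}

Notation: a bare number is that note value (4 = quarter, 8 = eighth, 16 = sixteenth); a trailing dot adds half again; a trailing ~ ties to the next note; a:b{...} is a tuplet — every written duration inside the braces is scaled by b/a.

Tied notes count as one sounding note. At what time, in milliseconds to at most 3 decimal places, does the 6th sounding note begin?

1. 0.0ms @ 0 + 1304.348ms (3)
2. 1304.348ms @ 3 + 1304.348ms (3)
3. 2608.696ms @ 6 + 1118.012ms (18/7)
4. 3726.708ms @ 60/7 + 372.671ms (6/7)
5. 4099.379ms @ 66/7 + 372.671ms (6/7)
6. 4472.05ms @ 72/7 + 372.671ms (6/7)
7. 4844.72ms @ 78/7 + 372.671ms (6/7)

note 6 onset = 72/7b = 4472.05ms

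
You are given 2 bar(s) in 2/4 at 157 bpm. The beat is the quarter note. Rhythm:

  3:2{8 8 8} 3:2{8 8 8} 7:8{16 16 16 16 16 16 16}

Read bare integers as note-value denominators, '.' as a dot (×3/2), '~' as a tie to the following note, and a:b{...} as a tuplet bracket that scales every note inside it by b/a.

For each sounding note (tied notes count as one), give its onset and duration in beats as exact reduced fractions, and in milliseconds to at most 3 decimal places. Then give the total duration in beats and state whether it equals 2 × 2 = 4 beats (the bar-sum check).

1) 0.0ms=0b +127.389ms=1/3b
2) 127.389ms=1/3b +127.389ms=1/3b
3) 254.777ms=2/3b +127.389ms=1/3b
4) 382.166ms=1b +127.389ms=1/3b
5) 509.554ms=4/3b +127.389ms=1/3b
6) 636.943ms=5/3b +127.389ms=1/3b
7) 764.331ms=2b +109.19ms=2/7b
8) 873.521ms=16/7b +109.19ms=2/7b
9) 982.712ms=18/7b +109.19ms=2/7b
10) 1091.902ms=20/7b +109.19ms=2/7b
11) 1201.092ms=22/7b +109.19ms=2/7b
12) 1310.282ms=24/7b +109.19ms=2/7b
13) 1419.472ms=26/7b +109.19ms=2/7b
Σ=4b of 4 (157bpm 2/4) — PASS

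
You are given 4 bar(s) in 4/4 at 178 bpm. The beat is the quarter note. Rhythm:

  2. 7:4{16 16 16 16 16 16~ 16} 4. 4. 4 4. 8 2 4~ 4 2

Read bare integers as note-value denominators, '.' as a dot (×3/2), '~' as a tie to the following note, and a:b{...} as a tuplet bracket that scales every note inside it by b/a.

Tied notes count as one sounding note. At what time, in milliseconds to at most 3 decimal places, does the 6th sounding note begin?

1. 0.0ms @ 0 + 1011.236ms (3)
2. 1011.236ms @ 3 + 48.154ms (1/7)
3. 1059.39ms @ 22/7 + 48.154ms (1/7)
4. 1107.544ms @ 23/7 + 48.154ms (1/7)
5. 1155.698ms @ 24/7 + 48.154ms (1/7)
6. 1203.852ms @ 25/7 + 48.154ms (1/7)
7. 1252.006ms @ 26/7 + 96.308ms (2/7)
8. 1348.315ms @ 4 + 505.618ms (3/2)
9. 1853.933ms @ 11/2 + 505.618ms (3/2)
10. 2359.551ms @ 7 + 337.079ms (1)
11. 2696.629ms @ 8 + 505.618ms (3/2)
12. 3202.247ms @ 19/2 + 168.539ms (1/2)
13. 3370.787ms @ 10 + 674.157ms (2)
14. 4044.944ms @ 12 + 674.157ms (2)
15. 4719.101ms @ 14 + 674.157ms (2)

note 6 onset = 25/7b = 1203.852ms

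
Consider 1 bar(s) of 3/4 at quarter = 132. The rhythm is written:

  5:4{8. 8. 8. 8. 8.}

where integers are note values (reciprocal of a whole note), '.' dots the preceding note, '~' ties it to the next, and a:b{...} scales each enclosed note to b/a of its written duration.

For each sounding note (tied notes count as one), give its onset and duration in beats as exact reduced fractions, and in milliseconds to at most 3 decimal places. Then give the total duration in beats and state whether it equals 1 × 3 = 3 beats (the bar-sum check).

1) 0.0ms=0b +272.727ms=3/5b
2) 272.727ms=3/5b +272.727ms=3/5b
3) 545.455ms=6/5b +272.727ms=3/5b
4) 818.182ms=9/5b +272.727ms=3/5b
5) 1090.909ms=12/5b +272.727ms=3/5b
Σ=3b of 3 (132bpm 3/4) — PASS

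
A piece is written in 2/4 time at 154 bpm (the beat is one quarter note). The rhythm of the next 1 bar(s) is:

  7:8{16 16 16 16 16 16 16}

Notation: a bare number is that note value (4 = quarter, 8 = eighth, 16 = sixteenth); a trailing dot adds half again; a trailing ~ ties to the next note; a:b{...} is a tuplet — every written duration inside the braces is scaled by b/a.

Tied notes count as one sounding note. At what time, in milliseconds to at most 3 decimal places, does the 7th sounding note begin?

1. 0.0ms @ 0 + 111.317ms (2/7)
2. 111.317ms @ 2/7 + 111.317ms (2/7)
3. 222.635ms @ 4/7 + 111.317ms (2/7)
4. 333.952ms @ 6/7 + 111.317ms (2/7)
5. 445.269ms @ 8/7 + 111.317ms (2/7)
6. 556.586ms @ 10/7 + 111.317ms (2/7)
7. 667.904ms @ 12/7 + 111.317ms (2/7)

note 7 onset = 12/7b = 667.904ms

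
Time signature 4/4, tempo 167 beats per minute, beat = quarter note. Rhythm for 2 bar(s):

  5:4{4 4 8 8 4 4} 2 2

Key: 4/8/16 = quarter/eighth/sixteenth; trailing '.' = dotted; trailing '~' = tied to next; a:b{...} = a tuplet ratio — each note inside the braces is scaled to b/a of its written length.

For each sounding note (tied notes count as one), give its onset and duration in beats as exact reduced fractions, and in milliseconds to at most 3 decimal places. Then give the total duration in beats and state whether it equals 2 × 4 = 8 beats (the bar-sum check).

1) 0.0ms=0b +287.425ms=4/5b
2) 287.425ms=4/5b +287.425ms=4/5b
3) 574.85ms=8/5b +143.713ms=2/5b
4) 718.563ms=2b +143.713ms=2/5b
5) 862.275ms=12/5b +287.425ms=4/5b
6) 1149.701ms=16/5b +287.425ms=4/5b
7) 1437.126ms=4b +718.563ms=2b
8) 2155.689ms=6b +718.563ms=2b
Σ=8b of 8 (167bpm 4/4) — PASS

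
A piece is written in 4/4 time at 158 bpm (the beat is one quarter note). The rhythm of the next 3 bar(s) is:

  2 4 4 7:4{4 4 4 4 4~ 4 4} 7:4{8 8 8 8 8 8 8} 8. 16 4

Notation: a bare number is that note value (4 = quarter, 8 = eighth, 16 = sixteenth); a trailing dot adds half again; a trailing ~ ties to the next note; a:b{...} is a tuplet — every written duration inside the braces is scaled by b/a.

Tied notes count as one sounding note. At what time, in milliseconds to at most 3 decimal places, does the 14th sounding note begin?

1. 0.0ms @ 0 + 759.494ms (2)
2. 759.494ms @ 2 + 379.747ms (1)
3. 1139.241ms @ 3 + 379.747ms (1)
4. 1518.987ms @ 4 + 216.998ms (4/7)
5. 1735.986ms @ 32/7 + 216.998ms (4/7)
6. 1952.984ms @ 36/7 + 216.998ms (4/7)
7. 2169.982ms @ 40/7 + 216.998ms (4/7)
8. 2386.98ms @ 44/7 + 433.996ms (8/7)
9. 2820.976ms @ 52/7 + 216.998ms (4/7)
10. 3037.975ms @ 8 + 108.499ms (2/7)
11. 3146.474ms @ 58/7 + 108.499ms (2/7)
12. 3254.973ms @ 60/7 + 108.499ms (2/7)
13. 3363.472ms @ 62/7 + 108.499ms (2/7)
14. 3471.971ms @ 64/7 + 108.499ms (2/7)
15. 3580.47ms @ 66/7 + 108.499ms (2/7)
16. 3688.969ms @ 68/7 + 108.499ms (2/7)
17. 3797.468ms @ 10 + 284.81ms (3/4)
18. 4082.278ms @ 43/4 + 94.937ms (1/4)
19. 4177.215ms @ 11 + 379.747ms (1)

note 14 onset = 64/7b = 3471.971ms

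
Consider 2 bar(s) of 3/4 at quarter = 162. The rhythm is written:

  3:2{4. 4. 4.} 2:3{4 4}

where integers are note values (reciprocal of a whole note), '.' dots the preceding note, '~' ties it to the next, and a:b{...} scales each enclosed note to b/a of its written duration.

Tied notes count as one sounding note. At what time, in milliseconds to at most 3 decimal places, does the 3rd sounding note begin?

note 3 onset = 2b = 740.741ms

1. 0.0ms @ 0 + 370.37ms (1)
2. 370.37ms @ 1 + 370.37ms (1)
3. 740.741ms @ 2 + 370.37ms (1)
4. 1111.111ms @ 3 + 555.556ms (3/2)
5. 1666.667ms @ 9/2 + 555.556ms (3/2)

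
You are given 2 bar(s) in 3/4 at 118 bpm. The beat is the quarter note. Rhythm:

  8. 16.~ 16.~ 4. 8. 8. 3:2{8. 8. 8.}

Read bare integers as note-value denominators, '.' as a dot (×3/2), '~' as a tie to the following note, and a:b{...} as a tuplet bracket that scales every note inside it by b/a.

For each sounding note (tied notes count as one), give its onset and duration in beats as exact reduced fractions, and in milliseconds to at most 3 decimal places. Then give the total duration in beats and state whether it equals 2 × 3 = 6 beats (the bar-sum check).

1) 0.0ms=0b +381.356ms=3/4b
2) 381.356ms=3/4b +1144.068ms=9/4b
3) 1525.424ms=3b +381.356ms=3/4b
4) 1906.78ms=15/4b +381.356ms=3/4b
5) 2288.136ms=9/2b +254.237ms=1/2b
6) 2542.373ms=5b +254.237ms=1/2b
7) 2796.61ms=11/2b +254.237ms=1/2b
Σ=6b of 6 (118bpm 3/4) — PASS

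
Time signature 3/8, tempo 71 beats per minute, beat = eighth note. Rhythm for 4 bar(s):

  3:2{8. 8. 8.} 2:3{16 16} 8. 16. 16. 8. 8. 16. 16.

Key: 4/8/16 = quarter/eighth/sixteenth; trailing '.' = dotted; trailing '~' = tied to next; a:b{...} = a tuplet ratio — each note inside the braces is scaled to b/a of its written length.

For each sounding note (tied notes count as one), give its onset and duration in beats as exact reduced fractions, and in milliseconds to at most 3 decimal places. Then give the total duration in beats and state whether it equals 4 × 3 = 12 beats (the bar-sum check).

1) 0.0ms=0b +845.07ms=1b
2) 845.07ms=1b +845.07ms=1b
3) 1690.141ms=2b +845.07ms=1b
4) 2535.211ms=3b +633.803ms=3/4b
5) 3169.014ms=15/4b +633.803ms=3/4b
6) 3802.817ms=9/2b +1267.606ms=3/2b
7) 5070.423ms=6b +633.803ms=3/4b
8) 5704.225ms=27/4b +633.803ms=3/4b
9) 6338.028ms=15/2b +1267.606ms=3/2b
10) 7605.634ms=9b +1267.606ms=3/2b
11) 8873.239ms=21/2b +633.803ms=3/4b
12) 9507.042ms=45/4b +633.803ms=3/4b
Σ=12b of 12 (71bpm 3/8) — PASS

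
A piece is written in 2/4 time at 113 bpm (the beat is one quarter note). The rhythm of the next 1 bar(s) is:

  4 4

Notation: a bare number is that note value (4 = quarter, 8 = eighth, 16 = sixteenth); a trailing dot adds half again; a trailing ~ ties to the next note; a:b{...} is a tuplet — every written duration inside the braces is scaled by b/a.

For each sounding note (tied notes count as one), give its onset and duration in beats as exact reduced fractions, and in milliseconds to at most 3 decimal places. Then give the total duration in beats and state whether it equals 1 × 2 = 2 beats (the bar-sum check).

1) 0.0ms=0b +530.973ms=1b
2) 530.973ms=1b +530.973ms=1b
Σ=2b of 2 (113bpm 2/4) — PASS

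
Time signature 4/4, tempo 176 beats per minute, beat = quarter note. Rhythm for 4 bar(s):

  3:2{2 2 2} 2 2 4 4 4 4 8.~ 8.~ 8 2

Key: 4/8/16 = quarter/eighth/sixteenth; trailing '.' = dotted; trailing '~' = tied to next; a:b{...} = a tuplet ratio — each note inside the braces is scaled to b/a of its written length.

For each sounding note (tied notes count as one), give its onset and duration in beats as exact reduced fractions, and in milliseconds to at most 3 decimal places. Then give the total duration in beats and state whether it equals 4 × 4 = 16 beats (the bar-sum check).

1) 0.0ms=0b +454.545ms=4/3b
2) 454.545ms=4/3b +454.545ms=4/3b
3) 909.091ms=8/3b +454.545ms=4/3b
4) 1363.636ms=4b +681.818ms=2b
5) 2045.455ms=6b +681.818ms=2b
6) 2727.273ms=8b +340.909ms=1b
7) 3068.182ms=9b +340.909ms=1b
8) 3409.091ms=10b +340.909ms=1b
9) 3750.0ms=11b +340.909ms=1b
10) 4090.909ms=12b +681.818ms=2b
11) 4772.727ms=14b +681.818ms=2b
Σ=16b of 16 (176bpm 4/4) — PASS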